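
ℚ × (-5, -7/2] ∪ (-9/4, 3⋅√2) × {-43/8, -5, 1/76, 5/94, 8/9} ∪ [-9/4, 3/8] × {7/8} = (ℚ × (-5, -7/2]) ∪ ([-9/4, 3/8] × {7/8}) ∪ ((-9/4, 3⋅√2) × {-43/8, -5, 1/76, 5/94, 8/9})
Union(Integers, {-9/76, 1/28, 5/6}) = Union({-9/76, 1/28, 5/6}, Integers)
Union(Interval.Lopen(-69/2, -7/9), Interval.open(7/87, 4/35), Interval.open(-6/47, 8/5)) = Union(Interval.Lopen(-69/2, -7/9), Interval.open(-6/47, 8/5))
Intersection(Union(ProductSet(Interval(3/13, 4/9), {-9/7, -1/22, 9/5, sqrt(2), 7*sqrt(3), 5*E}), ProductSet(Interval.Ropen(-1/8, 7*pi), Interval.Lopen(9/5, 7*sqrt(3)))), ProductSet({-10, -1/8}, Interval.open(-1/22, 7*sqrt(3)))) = ProductSet({-1/8}, Interval.open(9/5, 7*sqrt(3)))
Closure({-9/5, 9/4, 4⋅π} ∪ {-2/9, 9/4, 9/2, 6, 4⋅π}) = {-9/5, -2/9, 9/4, 9/2, 6, 4⋅π}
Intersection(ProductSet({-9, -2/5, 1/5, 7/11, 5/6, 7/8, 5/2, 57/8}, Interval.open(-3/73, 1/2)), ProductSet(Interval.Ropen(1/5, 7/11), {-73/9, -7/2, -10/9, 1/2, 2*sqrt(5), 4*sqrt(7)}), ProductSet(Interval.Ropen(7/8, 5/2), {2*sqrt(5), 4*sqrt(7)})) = EmptySet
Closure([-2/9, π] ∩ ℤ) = {0, 1, 2, 3}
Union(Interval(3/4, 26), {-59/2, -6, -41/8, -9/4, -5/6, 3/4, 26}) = Union({-59/2, -6, -41/8, -9/4, -5/6}, Interval(3/4, 26))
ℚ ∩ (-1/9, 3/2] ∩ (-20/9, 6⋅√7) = ℚ ∩ (-1/9, 3/2]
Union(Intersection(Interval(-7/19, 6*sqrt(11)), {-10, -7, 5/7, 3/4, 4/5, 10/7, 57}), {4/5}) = {5/7, 3/4, 4/5, 10/7}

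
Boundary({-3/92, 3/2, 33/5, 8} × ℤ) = {-3/92, 3/2, 33/5, 8} × ℤ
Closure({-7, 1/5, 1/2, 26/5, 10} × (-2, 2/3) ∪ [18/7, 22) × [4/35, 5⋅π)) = ({-7, 1/5, 1/2} × [-2, 2/3]) ∪ ({18/7, 22} × [4/35, 5⋅π]) ∪ ([18/7, 22] × {4/35, 5⋅π}) ∪ ({-7, 1/5, 1/2, 26/5, 10} × [-2, 2/3)) ∪ ([18/7, 22) × [4/35, 5⋅π))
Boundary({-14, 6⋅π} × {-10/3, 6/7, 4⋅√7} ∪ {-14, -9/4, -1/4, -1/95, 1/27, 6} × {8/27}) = ({-14, -9/4, -1/4, -1/95, 1/27, 6} × {8/27}) ∪ ({-14, 6⋅π} × {-10/3, 6/7, 4⋅√7})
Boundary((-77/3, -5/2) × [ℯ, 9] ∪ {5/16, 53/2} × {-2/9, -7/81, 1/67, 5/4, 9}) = ({-77/3, -5/2} × [ℯ, 9]) ∪ ([-77/3, -5/2] × {9, ℯ}) ∪ ({5/16, 53/2} × {-2/9, -7/81, 1/67, 5/4, 9})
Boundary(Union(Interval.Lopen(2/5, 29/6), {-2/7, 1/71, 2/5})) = {-2/7, 1/71, 2/5, 29/6}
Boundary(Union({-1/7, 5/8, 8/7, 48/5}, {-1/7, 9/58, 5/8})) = {-1/7, 9/58, 5/8, 8/7, 48/5}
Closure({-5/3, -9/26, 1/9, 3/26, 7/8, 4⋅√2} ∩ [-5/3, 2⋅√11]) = {-5/3, -9/26, 1/9, 3/26, 7/8, 4⋅√2}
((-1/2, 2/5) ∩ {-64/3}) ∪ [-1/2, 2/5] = [-1/2, 2/5]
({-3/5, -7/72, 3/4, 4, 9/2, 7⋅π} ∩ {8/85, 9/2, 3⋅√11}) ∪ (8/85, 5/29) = (8/85, 5/29) ∪ {9/2}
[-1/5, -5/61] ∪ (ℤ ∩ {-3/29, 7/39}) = [-1/5, -5/61]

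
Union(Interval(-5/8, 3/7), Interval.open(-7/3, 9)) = Interval.open(-7/3, 9)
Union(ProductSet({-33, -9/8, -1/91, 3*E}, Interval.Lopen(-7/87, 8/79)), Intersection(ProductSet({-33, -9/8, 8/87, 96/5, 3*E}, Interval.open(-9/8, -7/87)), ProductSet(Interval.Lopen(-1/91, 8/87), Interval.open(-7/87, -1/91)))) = ProductSet({-33, -9/8, -1/91, 3*E}, Interval.Lopen(-7/87, 8/79))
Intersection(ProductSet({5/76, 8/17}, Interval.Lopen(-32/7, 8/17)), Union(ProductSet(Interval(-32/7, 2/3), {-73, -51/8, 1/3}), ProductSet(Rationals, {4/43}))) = ProductSet({5/76, 8/17}, {4/43, 1/3})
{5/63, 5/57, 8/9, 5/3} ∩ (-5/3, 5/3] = {5/63, 5/57, 8/9, 5/3}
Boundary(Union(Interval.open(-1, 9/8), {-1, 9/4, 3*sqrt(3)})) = {-1, 9/8, 9/4, 3*sqrt(3)}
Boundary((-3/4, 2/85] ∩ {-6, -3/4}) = ∅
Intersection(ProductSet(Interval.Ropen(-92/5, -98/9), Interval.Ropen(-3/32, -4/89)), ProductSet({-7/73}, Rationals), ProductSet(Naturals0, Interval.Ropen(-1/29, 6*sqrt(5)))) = EmptySet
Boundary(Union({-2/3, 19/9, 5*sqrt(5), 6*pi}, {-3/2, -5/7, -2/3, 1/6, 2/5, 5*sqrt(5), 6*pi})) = {-3/2, -5/7, -2/3, 1/6, 2/5, 19/9, 5*sqrt(5), 6*pi}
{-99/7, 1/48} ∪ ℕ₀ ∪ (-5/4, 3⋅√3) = {-99/7} ∪ (-5/4, 3⋅√3) ∪ ℕ₀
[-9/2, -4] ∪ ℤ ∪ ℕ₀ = ℤ ∪ [-9/2, -4]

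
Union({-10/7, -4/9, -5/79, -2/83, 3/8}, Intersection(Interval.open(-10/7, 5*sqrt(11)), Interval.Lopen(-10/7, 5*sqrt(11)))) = Interval.Ropen(-10/7, 5*sqrt(11))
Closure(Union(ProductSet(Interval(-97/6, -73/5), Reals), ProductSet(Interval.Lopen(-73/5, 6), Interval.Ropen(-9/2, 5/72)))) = Union(ProductSet({-73/5, 6}, Interval(-9/2, 5/72)), ProductSet(Interval(-97/6, -73/5), Reals), ProductSet(Interval(-73/5, 6), {-9/2, 5/72}), ProductSet(Interval.Lopen(-73/5, 6), Interval.Ropen(-9/2, 5/72)))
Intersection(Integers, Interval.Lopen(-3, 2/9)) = Range(-2, 1, 1)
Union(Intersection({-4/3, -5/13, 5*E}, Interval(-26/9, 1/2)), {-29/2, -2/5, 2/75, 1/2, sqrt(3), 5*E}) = {-29/2, -4/3, -2/5, -5/13, 2/75, 1/2, sqrt(3), 5*E}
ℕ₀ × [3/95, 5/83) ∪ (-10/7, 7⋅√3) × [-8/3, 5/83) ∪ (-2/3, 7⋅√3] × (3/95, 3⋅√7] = (ℕ₀ × [3/95, 5/83)) ∪ ((-10/7, 7⋅√3) × [-8/3, 5/83)) ∪ ((-2/3, 7⋅√3] × (3/95, 3⋅√7])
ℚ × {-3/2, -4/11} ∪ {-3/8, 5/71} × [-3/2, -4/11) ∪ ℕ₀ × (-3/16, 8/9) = (ℚ × {-3/2, -4/11}) ∪ (ℕ₀ × (-3/16, 8/9)) ∪ ({-3/8, 5/71} × [-3/2, -4/11))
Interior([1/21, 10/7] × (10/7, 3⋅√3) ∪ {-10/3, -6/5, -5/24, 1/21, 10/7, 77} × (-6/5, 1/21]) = (1/21, 10/7) × (10/7, 3⋅√3)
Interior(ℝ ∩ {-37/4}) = ∅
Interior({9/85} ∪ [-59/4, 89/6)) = (-59/4, 89/6)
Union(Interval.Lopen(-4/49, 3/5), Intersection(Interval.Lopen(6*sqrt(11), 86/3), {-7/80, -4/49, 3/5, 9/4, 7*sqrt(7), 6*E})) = Interval.Lopen(-4/49, 3/5)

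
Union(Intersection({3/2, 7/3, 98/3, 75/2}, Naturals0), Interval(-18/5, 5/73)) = Interval(-18/5, 5/73)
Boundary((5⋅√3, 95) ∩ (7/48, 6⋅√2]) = ∅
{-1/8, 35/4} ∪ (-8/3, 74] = (-8/3, 74]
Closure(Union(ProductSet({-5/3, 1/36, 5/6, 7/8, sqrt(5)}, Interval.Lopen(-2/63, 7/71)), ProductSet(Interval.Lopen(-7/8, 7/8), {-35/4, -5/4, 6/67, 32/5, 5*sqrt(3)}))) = Union(ProductSet({-5/3, 1/36, 5/6, 7/8, sqrt(5)}, Interval(-2/63, 7/71)), ProductSet(Interval(-7/8, 7/8), {-35/4, -5/4, 6/67, 32/5, 5*sqrt(3)}))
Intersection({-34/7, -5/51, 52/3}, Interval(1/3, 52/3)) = {52/3}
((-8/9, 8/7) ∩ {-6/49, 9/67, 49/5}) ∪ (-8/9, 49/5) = (-8/9, 49/5)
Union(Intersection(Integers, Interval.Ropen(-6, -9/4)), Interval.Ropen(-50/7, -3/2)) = Union(Interval.Ropen(-50/7, -3/2), Range(-6, -2, 1))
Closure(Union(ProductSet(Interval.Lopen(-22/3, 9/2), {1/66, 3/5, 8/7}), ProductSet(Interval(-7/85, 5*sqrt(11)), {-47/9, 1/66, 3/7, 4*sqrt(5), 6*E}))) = Union(ProductSet(Interval(-22/3, 9/2), {1/66, 3/5, 8/7}), ProductSet(Interval(-7/85, 5*sqrt(11)), {-47/9, 1/66, 3/7, 4*sqrt(5), 6*E}))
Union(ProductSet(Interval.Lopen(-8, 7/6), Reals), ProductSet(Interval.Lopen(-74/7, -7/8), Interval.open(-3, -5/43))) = Union(ProductSet(Interval.Lopen(-74/7, -7/8), Interval.open(-3, -5/43)), ProductSet(Interval.Lopen(-8, 7/6), Reals))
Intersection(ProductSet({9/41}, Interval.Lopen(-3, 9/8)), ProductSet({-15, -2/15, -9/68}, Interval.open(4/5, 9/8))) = EmptySet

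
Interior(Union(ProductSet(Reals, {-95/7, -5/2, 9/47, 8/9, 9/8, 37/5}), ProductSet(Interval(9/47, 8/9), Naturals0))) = EmptySet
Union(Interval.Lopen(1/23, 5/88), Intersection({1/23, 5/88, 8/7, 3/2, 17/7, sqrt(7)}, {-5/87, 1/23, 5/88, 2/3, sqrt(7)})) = Union({sqrt(7)}, Interval(1/23, 5/88))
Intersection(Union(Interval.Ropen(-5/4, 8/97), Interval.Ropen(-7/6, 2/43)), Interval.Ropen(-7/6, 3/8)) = Interval.Ropen(-7/6, 8/97)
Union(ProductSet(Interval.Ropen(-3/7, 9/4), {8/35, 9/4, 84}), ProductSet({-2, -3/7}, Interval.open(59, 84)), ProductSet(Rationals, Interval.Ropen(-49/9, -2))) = Union(ProductSet({-2, -3/7}, Interval.open(59, 84)), ProductSet(Interval.Ropen(-3/7, 9/4), {8/35, 9/4, 84}), ProductSet(Rationals, Interval.Ropen(-49/9, -2)))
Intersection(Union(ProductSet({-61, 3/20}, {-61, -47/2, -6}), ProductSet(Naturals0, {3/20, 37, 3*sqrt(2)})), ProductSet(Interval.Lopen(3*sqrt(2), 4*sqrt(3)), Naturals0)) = ProductSet(Range(5, 7, 1), {37})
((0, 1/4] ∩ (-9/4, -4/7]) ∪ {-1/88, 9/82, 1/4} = {-1/88, 9/82, 1/4}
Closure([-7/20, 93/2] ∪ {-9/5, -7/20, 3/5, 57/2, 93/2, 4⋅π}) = {-9/5} ∪ [-7/20, 93/2]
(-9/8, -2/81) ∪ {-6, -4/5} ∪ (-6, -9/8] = [-6, -2/81)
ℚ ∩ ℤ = ℤ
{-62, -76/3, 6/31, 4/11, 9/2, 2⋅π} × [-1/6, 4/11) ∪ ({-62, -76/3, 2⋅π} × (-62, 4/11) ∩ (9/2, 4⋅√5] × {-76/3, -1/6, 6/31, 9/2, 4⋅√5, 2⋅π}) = ({2⋅π} × {-76/3, -1/6, 6/31}) ∪ ({-62, -76/3, 6/31, 4/11, 9/2, 2⋅π} × [-1/6, 4/11))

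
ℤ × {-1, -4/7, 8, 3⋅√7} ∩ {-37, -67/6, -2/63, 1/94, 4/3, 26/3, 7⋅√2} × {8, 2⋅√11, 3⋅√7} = {-37} × {8, 3⋅√7}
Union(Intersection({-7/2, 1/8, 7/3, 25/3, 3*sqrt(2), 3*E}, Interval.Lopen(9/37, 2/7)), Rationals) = Rationals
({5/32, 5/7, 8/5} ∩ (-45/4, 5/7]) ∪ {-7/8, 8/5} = {-7/8, 5/32, 5/7, 8/5}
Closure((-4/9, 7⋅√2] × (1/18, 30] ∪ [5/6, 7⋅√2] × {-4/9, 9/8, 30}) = ({-4/9, 7⋅√2} × [1/18, 30]) ∪ ([-4/9, 7⋅√2] × {1/18, 30}) ∪ ([5/6, 7⋅√2] × {-4/9, 9/8, 30}) ∪ ((-4/9, 7⋅√2] × (1/18, 30])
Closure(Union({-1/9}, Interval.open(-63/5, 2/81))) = Interval(-63/5, 2/81)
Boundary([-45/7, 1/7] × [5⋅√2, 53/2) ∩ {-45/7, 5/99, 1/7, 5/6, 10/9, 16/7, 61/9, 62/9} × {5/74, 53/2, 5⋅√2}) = {-45/7, 5/99, 1/7} × {5⋅√2}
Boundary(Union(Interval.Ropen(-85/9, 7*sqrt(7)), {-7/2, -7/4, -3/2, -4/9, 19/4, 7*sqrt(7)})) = {-85/9, 7*sqrt(7)}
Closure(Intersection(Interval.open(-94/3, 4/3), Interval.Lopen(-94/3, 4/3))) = Interval(-94/3, 4/3)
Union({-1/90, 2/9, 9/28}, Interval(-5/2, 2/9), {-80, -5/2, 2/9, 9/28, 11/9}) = Union({-80, 9/28, 11/9}, Interval(-5/2, 2/9))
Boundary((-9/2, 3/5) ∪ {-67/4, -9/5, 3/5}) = {-67/4, -9/2, 3/5}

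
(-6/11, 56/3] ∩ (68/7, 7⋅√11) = (68/7, 56/3]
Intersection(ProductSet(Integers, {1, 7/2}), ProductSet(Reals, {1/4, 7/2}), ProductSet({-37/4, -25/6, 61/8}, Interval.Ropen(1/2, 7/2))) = EmptySet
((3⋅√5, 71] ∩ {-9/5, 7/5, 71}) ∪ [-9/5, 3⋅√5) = [-9/5, 3⋅√5) ∪ {71}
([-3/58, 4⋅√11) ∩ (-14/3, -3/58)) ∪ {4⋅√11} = {4⋅√11}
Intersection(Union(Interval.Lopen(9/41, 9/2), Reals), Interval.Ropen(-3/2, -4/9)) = Interval.Ropen(-3/2, -4/9)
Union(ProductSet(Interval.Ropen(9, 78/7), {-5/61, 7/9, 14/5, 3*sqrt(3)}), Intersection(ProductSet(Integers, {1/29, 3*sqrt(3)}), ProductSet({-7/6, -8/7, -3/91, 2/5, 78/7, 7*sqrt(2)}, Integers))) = ProductSet(Interval.Ropen(9, 78/7), {-5/61, 7/9, 14/5, 3*sqrt(3)})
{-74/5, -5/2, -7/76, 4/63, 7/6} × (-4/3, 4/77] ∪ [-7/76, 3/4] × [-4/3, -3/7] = ([-7/76, 3/4] × [-4/3, -3/7]) ∪ ({-74/5, -5/2, -7/76, 4/63, 7/6} × (-4/3, 4/77])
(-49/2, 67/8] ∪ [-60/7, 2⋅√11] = (-49/2, 67/8]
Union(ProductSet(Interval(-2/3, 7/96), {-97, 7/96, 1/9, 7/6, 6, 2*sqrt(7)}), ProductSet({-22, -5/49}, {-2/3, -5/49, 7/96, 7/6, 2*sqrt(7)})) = Union(ProductSet({-22, -5/49}, {-2/3, -5/49, 7/96, 7/6, 2*sqrt(7)}), ProductSet(Interval(-2/3, 7/96), {-97, 7/96, 1/9, 7/6, 6, 2*sqrt(7)}))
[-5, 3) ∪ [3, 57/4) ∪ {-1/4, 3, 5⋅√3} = [-5, 57/4)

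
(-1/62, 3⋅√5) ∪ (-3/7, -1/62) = (-3/7, -1/62) ∪ (-1/62, 3⋅√5)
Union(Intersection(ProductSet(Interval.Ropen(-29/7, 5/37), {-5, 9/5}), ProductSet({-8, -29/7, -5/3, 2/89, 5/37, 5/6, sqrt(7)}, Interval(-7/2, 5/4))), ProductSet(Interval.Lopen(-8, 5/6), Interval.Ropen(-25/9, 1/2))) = ProductSet(Interval.Lopen(-8, 5/6), Interval.Ropen(-25/9, 1/2))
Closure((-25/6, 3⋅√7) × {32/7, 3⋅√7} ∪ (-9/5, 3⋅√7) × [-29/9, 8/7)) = ({-9/5, 3⋅√7} × [-29/9, 8/7]) ∪ ([-9/5, 3⋅√7] × {-29/9, 8/7}) ∪ ((-9/5, 3⋅√7) × [-29/9, 8/7)) ∪ ([-25/6, 3⋅√7] × {32/7, 3⋅√7})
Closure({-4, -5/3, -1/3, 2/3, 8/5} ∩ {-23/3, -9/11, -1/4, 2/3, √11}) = {2/3}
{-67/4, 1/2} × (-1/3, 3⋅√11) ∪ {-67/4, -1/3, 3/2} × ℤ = ({-67/4, -1/3, 3/2} × ℤ) ∪ ({-67/4, 1/2} × (-1/3, 3⋅√11))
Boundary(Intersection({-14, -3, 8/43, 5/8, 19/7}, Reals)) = {-14, -3, 8/43, 5/8, 19/7}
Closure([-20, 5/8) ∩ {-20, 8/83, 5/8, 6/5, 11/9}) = {-20, 8/83}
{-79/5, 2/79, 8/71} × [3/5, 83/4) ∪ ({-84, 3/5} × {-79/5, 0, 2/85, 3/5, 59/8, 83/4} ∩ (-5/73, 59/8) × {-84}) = {-79/5, 2/79, 8/71} × [3/5, 83/4)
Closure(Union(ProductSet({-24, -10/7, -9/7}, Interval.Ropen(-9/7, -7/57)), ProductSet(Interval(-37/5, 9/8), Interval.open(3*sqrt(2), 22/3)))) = Union(ProductSet({-24, -10/7, -9/7}, Interval(-9/7, -7/57)), ProductSet(Interval(-37/5, 9/8), Interval(3*sqrt(2), 22/3)))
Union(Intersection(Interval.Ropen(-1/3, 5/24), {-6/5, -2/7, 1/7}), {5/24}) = {-2/7, 1/7, 5/24}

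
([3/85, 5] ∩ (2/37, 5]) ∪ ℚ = ℚ ∪ [2/37, 5]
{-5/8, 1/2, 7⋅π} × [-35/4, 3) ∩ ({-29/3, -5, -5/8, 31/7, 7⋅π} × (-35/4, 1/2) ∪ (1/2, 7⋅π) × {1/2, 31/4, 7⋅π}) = {-5/8, 7⋅π} × (-35/4, 1/2)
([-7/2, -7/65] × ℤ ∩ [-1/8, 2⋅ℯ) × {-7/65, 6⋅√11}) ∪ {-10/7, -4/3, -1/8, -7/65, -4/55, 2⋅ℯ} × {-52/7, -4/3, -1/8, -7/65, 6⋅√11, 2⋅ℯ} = {-10/7, -4/3, -1/8, -7/65, -4/55, 2⋅ℯ} × {-52/7, -4/3, -1/8, -7/65, 6⋅√11, 2⋅ℯ}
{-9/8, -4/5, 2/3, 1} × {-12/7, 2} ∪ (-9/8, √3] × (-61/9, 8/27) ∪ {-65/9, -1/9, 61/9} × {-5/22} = ({-65/9, -1/9, 61/9} × {-5/22}) ∪ ({-9/8, -4/5, 2/3, 1} × {-12/7, 2}) ∪ ((-9/8, √3] × (-61/9, 8/27))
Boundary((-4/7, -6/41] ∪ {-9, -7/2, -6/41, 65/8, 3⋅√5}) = {-9, -7/2, -4/7, -6/41, 65/8, 3⋅√5}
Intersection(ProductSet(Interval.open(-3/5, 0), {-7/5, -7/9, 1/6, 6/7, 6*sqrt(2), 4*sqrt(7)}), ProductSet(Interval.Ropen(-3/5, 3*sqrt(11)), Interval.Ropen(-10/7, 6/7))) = ProductSet(Interval.open(-3/5, 0), {-7/5, -7/9, 1/6})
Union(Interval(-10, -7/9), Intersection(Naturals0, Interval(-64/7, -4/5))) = Interval(-10, -7/9)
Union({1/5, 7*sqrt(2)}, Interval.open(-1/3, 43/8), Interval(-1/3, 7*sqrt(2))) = Interval(-1/3, 7*sqrt(2))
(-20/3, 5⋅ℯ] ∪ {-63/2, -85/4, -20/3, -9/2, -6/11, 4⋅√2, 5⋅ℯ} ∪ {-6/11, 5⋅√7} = {-63/2, -85/4} ∪ [-20/3, 5⋅ℯ]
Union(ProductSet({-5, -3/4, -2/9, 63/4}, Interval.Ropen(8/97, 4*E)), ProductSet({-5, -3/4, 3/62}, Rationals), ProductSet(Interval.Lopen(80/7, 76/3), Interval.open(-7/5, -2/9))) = Union(ProductSet({-5, -3/4, 3/62}, Rationals), ProductSet({-5, -3/4, -2/9, 63/4}, Interval.Ropen(8/97, 4*E)), ProductSet(Interval.Lopen(80/7, 76/3), Interval.open(-7/5, -2/9)))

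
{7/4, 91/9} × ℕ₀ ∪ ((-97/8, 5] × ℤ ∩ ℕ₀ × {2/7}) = {7/4, 91/9} × ℕ₀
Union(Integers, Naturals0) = Integers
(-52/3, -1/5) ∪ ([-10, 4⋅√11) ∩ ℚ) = (-52/3, -1/5] ∪ (ℚ ∩ [-10, 4⋅√11))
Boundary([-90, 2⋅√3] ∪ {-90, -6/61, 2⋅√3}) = {-90, 2⋅√3}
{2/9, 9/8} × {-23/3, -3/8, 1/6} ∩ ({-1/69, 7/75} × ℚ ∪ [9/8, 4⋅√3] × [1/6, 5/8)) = {9/8} × {1/6}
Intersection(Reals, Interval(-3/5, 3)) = Interval(-3/5, 3)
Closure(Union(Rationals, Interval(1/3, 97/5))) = Union(Interval(-oo, oo), Rationals)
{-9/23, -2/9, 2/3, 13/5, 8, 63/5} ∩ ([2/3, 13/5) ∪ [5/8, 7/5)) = {2/3}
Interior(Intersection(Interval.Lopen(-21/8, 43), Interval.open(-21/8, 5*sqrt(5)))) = Interval.open(-21/8, 5*sqrt(5))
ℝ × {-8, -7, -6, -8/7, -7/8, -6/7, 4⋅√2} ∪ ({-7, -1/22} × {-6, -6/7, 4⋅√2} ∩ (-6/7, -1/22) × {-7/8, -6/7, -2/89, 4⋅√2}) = ℝ × {-8, -7, -6, -8/7, -7/8, -6/7, 4⋅√2}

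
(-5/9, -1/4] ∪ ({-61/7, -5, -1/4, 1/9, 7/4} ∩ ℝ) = {-61/7, -5, 1/9, 7/4} ∪ (-5/9, -1/4]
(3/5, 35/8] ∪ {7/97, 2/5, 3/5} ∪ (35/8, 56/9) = {7/97, 2/5} ∪ [3/5, 56/9)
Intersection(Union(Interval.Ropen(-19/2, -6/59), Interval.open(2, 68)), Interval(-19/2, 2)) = Interval.Ropen(-19/2, -6/59)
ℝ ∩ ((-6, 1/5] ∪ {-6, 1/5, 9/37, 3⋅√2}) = [-6, 1/5] ∪ {9/37, 3⋅√2}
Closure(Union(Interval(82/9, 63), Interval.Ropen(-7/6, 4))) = Union(Interval(-7/6, 4), Interval(82/9, 63))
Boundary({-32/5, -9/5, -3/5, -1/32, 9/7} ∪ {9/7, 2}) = {-32/5, -9/5, -3/5, -1/32, 9/7, 2}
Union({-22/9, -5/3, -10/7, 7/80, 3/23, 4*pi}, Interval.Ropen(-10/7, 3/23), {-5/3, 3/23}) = Union({-22/9, -5/3, 4*pi}, Interval(-10/7, 3/23))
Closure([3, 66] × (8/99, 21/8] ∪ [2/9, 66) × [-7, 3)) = ({2/9, 66} × [-7, 3]) ∪ ([2/9, 66] × {-7, 3}) ∪ ([2/9, 66) × [-7, 3)) ∪ ([3, 66] × (8/99, 21/8])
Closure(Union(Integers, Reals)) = Reals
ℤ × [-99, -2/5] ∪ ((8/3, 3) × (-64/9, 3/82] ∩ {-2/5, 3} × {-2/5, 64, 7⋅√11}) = ℤ × [-99, -2/5]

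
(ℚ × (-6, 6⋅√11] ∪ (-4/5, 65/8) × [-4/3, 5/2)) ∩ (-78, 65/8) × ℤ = ((-4/5, 65/8) × {-1, 0, 1, 2}) ∪ ((ℚ ∩ (-78, 65/8)) × {-5, -4, …, 19})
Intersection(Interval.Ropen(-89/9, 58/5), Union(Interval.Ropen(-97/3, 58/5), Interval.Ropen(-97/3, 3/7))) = Interval.Ropen(-89/9, 58/5)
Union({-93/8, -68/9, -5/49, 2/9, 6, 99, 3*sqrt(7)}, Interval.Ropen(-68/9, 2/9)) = Union({-93/8, 6, 99, 3*sqrt(7)}, Interval(-68/9, 2/9))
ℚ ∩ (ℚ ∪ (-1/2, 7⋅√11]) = ℚ ∪ (ℚ ∩ [-1/2, 7⋅√11])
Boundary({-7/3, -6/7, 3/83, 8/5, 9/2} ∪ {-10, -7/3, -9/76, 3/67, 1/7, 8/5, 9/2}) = {-10, -7/3, -6/7, -9/76, 3/83, 3/67, 1/7, 8/5, 9/2}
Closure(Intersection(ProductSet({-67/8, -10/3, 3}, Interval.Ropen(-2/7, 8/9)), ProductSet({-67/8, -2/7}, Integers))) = ProductSet({-67/8}, Range(0, 1, 1))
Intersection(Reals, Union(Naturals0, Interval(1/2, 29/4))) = Union(Interval(1/2, 29/4), Naturals0)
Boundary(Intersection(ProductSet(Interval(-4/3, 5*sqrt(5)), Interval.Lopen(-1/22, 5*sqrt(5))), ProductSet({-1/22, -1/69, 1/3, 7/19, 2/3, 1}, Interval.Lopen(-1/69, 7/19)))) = ProductSet({-1/22, -1/69, 1/3, 7/19, 2/3, 1}, Interval(-1/69, 7/19))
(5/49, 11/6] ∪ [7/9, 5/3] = (5/49, 11/6]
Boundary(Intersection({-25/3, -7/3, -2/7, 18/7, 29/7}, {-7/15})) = EmptySet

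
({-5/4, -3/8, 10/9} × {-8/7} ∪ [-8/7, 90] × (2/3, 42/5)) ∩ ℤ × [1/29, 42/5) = {-1, 0, …, 90} × (2/3, 42/5)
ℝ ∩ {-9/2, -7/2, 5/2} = {-9/2, -7/2, 5/2}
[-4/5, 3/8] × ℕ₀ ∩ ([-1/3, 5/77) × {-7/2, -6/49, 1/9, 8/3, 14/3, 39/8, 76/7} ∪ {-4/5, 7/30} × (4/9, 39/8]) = {-4/5, 7/30} × {1, 2, 3, 4}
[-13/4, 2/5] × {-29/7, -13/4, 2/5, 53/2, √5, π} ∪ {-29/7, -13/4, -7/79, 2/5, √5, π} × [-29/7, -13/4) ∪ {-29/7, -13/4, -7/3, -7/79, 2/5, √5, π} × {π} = ({-29/7, -13/4, -7/3, -7/79, 2/5, √5, π} × {π}) ∪ ({-29/7, -13/4, -7/79, 2/5, √5, π} × [-29/7, -13/4)) ∪ ([-13/4, 2/5] × {-29/7, -13/4, 2/5, 53/2, √5, π})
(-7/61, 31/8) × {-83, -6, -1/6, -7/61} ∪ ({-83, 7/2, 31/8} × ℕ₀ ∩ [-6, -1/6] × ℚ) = (-7/61, 31/8) × {-83, -6, -1/6, -7/61}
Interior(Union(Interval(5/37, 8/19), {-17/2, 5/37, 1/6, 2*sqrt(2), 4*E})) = Interval.open(5/37, 8/19)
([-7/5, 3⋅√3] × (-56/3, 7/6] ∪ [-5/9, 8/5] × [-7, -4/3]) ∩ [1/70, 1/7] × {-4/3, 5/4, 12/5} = [1/70, 1/7] × {-4/3}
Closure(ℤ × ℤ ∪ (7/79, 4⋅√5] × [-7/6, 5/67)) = (ℤ × ℤ) ∪ ({7/79, 4⋅√5} × [-7/6, 5/67]) ∪ ([7/79, 4⋅√5] × {-7/6, 5/67}) ∪ ((7/79, 4⋅√5] × [-7/6, 5/67))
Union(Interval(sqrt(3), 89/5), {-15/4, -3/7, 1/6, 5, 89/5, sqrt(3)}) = Union({-15/4, -3/7, 1/6}, Interval(sqrt(3), 89/5))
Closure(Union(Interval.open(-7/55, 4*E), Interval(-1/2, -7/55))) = Interval(-1/2, 4*E)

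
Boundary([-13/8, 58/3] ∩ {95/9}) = {95/9}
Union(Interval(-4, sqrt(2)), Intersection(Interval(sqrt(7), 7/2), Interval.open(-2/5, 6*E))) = Union(Interval(-4, sqrt(2)), Interval(sqrt(7), 7/2))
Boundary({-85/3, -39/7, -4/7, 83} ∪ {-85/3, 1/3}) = {-85/3, -39/7, -4/7, 1/3, 83}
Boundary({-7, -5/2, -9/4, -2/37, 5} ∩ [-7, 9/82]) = {-7, -5/2, -9/4, -2/37}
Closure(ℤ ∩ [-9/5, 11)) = {-1, 0, …, 10}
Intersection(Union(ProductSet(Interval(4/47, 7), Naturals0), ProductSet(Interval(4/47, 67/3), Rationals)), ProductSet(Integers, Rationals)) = ProductSet(Range(1, 23, 1), Rationals)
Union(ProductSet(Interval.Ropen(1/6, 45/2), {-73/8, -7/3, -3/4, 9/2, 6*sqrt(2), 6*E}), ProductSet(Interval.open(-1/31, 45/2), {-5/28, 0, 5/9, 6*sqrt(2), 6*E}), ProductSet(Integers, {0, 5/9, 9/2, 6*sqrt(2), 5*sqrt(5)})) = Union(ProductSet(Integers, {0, 5/9, 9/2, 6*sqrt(2), 5*sqrt(5)}), ProductSet(Interval.open(-1/31, 45/2), {-5/28, 0, 5/9, 6*sqrt(2), 6*E}), ProductSet(Interval.Ropen(1/6, 45/2), {-73/8, -7/3, -3/4, 9/2, 6*sqrt(2), 6*E}))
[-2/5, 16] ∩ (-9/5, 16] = [-2/5, 16]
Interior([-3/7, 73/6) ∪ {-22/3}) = (-3/7, 73/6)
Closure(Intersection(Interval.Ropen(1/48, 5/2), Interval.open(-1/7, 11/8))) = Interval(1/48, 11/8)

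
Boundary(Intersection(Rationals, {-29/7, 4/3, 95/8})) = {-29/7, 4/3, 95/8}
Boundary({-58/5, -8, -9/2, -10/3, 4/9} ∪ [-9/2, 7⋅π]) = {-58/5, -8, -9/2, 7⋅π}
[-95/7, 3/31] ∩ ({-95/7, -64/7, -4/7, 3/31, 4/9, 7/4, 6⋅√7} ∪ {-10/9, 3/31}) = {-95/7, -64/7, -10/9, -4/7, 3/31}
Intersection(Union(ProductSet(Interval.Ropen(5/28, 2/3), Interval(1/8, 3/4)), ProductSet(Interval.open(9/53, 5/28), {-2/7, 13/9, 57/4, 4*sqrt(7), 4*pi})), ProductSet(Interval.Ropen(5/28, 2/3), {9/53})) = ProductSet(Interval.Ropen(5/28, 2/3), {9/53})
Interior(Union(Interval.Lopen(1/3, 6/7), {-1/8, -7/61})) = Interval.open(1/3, 6/7)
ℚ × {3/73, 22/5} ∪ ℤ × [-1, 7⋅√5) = (ℚ × {3/73, 22/5}) ∪ (ℤ × [-1, 7⋅√5))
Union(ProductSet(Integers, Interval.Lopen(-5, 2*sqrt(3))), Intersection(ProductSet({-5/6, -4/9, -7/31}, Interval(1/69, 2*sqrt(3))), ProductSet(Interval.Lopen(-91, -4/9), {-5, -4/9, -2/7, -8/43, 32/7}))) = ProductSet(Integers, Interval.Lopen(-5, 2*sqrt(3)))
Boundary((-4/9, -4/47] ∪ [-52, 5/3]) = {-52, 5/3}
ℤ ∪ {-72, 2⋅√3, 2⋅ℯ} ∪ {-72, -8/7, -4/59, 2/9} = ℤ ∪ {-8/7, -4/59, 2/9, 2⋅√3, 2⋅ℯ}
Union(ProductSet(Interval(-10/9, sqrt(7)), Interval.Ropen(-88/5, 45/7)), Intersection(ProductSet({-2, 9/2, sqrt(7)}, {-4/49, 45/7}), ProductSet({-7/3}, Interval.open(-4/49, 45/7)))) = ProductSet(Interval(-10/9, sqrt(7)), Interval.Ropen(-88/5, 45/7))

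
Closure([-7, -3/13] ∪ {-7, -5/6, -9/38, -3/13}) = [-7, -3/13]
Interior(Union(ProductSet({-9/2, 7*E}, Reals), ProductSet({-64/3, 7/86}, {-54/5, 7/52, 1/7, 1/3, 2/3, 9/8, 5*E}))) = EmptySet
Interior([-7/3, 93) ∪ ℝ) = (-∞, ∞)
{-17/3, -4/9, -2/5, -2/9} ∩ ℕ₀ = ∅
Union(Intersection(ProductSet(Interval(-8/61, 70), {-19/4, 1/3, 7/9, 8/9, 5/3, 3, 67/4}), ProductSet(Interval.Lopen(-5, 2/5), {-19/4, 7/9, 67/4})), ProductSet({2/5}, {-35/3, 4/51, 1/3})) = Union(ProductSet({2/5}, {-35/3, 4/51, 1/3}), ProductSet(Interval(-8/61, 2/5), {-19/4, 7/9, 67/4}))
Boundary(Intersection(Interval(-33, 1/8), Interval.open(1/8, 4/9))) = EmptySet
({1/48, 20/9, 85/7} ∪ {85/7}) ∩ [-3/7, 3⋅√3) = {1/48, 20/9}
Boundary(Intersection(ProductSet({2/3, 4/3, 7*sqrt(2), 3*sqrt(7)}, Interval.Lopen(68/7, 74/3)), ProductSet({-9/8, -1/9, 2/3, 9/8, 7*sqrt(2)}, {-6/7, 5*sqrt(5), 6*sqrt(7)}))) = ProductSet({2/3, 7*sqrt(2)}, {5*sqrt(5), 6*sqrt(7)})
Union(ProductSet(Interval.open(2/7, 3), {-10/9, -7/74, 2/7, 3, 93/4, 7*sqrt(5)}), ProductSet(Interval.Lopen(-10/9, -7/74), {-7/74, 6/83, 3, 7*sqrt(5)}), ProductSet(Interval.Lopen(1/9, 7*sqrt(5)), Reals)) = Union(ProductSet(Interval.Lopen(-10/9, -7/74), {-7/74, 6/83, 3, 7*sqrt(5)}), ProductSet(Interval.Lopen(1/9, 7*sqrt(5)), Reals))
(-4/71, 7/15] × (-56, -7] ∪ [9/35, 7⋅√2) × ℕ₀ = ((-4/71, 7/15] × (-56, -7]) ∪ ([9/35, 7⋅√2) × ℕ₀)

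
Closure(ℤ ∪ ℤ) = ℤ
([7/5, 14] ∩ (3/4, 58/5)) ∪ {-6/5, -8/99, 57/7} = {-6/5, -8/99} ∪ [7/5, 58/5)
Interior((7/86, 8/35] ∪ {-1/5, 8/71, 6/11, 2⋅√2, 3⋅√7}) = (7/86, 8/35)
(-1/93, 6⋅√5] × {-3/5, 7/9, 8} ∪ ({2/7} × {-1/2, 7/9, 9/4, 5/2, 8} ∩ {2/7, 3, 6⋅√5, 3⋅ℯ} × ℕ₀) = (-1/93, 6⋅√5] × {-3/5, 7/9, 8}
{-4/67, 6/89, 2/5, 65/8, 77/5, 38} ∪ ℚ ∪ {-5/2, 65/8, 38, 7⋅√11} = ℚ ∪ {7⋅√11}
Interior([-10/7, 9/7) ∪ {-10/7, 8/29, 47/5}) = (-10/7, 9/7)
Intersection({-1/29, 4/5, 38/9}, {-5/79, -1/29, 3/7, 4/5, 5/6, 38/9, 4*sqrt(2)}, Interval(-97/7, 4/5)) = {-1/29, 4/5}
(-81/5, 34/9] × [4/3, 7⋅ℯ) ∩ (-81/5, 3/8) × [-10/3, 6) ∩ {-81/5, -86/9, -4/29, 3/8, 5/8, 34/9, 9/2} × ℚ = {-86/9, -4/29} × (ℚ ∩ [4/3, 6))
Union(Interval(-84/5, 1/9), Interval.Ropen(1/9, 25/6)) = Interval.Ropen(-84/5, 25/6)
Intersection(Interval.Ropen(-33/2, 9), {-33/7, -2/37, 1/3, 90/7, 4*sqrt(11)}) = {-33/7, -2/37, 1/3}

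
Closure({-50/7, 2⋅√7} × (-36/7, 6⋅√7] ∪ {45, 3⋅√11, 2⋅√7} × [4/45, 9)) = ({-50/7, 2⋅√7} × [-36/7, 6⋅√7]) ∪ ({45, 3⋅√11, 2⋅√7} × [4/45, 9])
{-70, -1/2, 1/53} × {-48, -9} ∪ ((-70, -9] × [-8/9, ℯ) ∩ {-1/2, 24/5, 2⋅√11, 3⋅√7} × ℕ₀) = {-70, -1/2, 1/53} × {-48, -9}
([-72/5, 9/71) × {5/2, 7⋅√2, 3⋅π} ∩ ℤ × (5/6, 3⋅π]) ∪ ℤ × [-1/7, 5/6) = (ℤ × [-1/7, 5/6)) ∪ ({-14, -13, …, 0} × {5/2, 3⋅π})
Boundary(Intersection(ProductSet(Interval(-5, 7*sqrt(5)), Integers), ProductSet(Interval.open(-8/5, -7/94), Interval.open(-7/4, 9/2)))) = ProductSet(Interval(-8/5, -7/94), Range(-1, 5, 1))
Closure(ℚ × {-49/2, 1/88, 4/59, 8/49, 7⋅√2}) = ℝ × {-49/2, 1/88, 4/59, 8/49, 7⋅√2}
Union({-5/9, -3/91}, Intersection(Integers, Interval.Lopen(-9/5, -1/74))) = Union({-5/9, -3/91}, Range(-1, 0, 1))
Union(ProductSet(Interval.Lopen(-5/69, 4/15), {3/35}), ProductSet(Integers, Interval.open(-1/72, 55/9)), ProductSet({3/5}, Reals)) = Union(ProductSet({3/5}, Reals), ProductSet(Integers, Interval.open(-1/72, 55/9)), ProductSet(Interval.Lopen(-5/69, 4/15), {3/35}))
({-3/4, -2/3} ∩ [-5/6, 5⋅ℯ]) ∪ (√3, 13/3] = {-3/4, -2/3} ∪ (√3, 13/3]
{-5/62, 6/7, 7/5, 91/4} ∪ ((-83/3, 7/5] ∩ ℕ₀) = {-5/62, 6/7, 7/5, 91/4} ∪ {0, 1}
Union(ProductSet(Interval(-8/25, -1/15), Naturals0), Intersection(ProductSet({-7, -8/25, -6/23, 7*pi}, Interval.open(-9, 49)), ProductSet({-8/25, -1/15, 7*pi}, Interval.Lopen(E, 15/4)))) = Union(ProductSet({-8/25, 7*pi}, Interval.Lopen(E, 15/4)), ProductSet(Interval(-8/25, -1/15), Naturals0))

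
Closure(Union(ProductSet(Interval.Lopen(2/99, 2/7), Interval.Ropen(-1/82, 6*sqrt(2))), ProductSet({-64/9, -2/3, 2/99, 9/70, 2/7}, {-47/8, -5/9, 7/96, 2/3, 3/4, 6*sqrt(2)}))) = Union(ProductSet({2/99, 2/7}, Interval(-1/82, 6*sqrt(2))), ProductSet({-64/9, -2/3, 2/99, 9/70, 2/7}, {-47/8, -5/9, 7/96, 2/3, 3/4, 6*sqrt(2)}), ProductSet(Interval(2/99, 2/7), {-1/82, 6*sqrt(2)}), ProductSet(Interval.Lopen(2/99, 2/7), Interval.Ropen(-1/82, 6*sqrt(2))))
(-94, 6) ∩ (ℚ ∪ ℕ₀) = ℚ ∩ (-94, 6)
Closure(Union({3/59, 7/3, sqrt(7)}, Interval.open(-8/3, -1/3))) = Union({3/59, 7/3, sqrt(7)}, Interval(-8/3, -1/3))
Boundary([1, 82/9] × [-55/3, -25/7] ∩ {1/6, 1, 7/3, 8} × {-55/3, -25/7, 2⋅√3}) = {1, 7/3, 8} × {-55/3, -25/7}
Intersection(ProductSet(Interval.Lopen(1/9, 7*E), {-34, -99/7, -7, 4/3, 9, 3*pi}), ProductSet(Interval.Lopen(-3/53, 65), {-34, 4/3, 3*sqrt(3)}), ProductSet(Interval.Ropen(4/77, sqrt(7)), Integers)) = ProductSet(Interval.open(1/9, sqrt(7)), {-34})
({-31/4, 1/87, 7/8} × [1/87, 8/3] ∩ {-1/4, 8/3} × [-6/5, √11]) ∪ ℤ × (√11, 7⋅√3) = ℤ × (√11, 7⋅√3)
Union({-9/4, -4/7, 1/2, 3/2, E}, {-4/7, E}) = {-9/4, -4/7, 1/2, 3/2, E}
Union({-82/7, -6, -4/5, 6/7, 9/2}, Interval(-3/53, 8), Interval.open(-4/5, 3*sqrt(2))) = Union({-82/7, -6}, Interval(-4/5, 8))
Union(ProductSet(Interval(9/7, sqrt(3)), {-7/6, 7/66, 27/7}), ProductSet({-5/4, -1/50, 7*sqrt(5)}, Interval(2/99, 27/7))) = Union(ProductSet({-5/4, -1/50, 7*sqrt(5)}, Interval(2/99, 27/7)), ProductSet(Interval(9/7, sqrt(3)), {-7/6, 7/66, 27/7}))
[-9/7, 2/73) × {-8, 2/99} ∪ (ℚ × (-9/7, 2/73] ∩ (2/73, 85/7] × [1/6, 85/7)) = [-9/7, 2/73) × {-8, 2/99}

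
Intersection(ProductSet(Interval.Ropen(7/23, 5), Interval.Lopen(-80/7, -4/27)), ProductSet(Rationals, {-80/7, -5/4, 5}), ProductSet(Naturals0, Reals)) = ProductSet(Range(1, 5, 1), {-5/4})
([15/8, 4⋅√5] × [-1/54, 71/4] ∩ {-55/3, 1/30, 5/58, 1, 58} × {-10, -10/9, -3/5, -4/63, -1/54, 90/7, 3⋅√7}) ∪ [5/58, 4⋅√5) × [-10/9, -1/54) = [5/58, 4⋅√5) × [-10/9, -1/54)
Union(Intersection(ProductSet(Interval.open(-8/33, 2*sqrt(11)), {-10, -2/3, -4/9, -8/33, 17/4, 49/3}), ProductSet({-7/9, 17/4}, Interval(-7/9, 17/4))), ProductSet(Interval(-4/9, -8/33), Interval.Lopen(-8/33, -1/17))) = Union(ProductSet({17/4}, {-2/3, -4/9, -8/33, 17/4}), ProductSet(Interval(-4/9, -8/33), Interval.Lopen(-8/33, -1/17)))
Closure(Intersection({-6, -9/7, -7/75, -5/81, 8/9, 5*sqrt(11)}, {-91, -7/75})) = {-7/75}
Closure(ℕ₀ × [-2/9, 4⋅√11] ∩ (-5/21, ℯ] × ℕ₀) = {0, 1, 2} × {0, 1, …, 13}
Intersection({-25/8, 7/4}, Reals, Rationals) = {-25/8, 7/4}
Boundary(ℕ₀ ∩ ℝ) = ℕ₀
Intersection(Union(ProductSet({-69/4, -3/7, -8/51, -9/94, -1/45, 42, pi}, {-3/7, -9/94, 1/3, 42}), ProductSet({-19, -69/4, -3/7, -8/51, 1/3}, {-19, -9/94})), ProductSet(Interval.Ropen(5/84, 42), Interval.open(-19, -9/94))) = ProductSet({pi}, {-3/7})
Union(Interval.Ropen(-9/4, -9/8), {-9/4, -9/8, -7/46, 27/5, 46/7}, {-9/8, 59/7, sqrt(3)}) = Union({-7/46, 27/5, 46/7, 59/7, sqrt(3)}, Interval(-9/4, -9/8))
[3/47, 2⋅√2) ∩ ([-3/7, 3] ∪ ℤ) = [3/47, 2⋅√2) ∪ {1, 2}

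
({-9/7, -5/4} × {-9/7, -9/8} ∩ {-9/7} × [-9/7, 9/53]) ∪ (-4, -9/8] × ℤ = ({-9/7} × {-9/7, -9/8}) ∪ ((-4, -9/8] × ℤ)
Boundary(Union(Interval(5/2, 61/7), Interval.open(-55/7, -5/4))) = {-55/7, -5/4, 5/2, 61/7}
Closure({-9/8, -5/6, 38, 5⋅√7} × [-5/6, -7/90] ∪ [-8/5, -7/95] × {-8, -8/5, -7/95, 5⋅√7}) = ({-9/8, -5/6, 38, 5⋅√7} × [-5/6, -7/90]) ∪ ([-8/5, -7/95] × {-8, -8/5, -7/95, 5⋅√7})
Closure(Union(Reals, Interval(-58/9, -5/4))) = Interval(-oo, oo)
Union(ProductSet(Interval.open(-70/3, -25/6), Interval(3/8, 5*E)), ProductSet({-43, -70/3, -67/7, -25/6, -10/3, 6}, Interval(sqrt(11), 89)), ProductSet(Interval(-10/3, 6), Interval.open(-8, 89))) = Union(ProductSet({-43, -70/3, -67/7, -25/6, -10/3, 6}, Interval(sqrt(11), 89)), ProductSet(Interval.open(-70/3, -25/6), Interval(3/8, 5*E)), ProductSet(Interval(-10/3, 6), Interval.open(-8, 89)))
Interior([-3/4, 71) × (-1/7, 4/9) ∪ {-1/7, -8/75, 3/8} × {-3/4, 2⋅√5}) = (-3/4, 71) × (-1/7, 4/9)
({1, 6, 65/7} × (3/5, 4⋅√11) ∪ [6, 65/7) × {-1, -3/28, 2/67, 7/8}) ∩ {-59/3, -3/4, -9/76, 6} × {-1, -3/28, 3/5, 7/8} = {6} × {-1, -3/28, 7/8}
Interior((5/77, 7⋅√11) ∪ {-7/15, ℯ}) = (5/77, 7⋅√11)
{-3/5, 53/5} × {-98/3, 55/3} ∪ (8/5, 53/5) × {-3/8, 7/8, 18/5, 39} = ({-3/5, 53/5} × {-98/3, 55/3}) ∪ ((8/5, 53/5) × {-3/8, 7/8, 18/5, 39})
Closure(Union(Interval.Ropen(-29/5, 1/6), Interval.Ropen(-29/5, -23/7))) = Interval(-29/5, 1/6)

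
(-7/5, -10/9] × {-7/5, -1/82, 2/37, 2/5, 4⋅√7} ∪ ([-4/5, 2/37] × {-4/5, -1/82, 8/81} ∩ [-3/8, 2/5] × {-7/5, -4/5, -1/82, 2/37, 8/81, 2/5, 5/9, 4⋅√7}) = ([-3/8, 2/37] × {-4/5, -1/82, 8/81}) ∪ ((-7/5, -10/9] × {-7/5, -1/82, 2/37, 2/5, 4⋅√7})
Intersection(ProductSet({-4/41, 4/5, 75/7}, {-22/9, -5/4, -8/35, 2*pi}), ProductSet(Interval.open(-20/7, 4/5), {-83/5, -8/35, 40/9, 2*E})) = ProductSet({-4/41}, {-8/35})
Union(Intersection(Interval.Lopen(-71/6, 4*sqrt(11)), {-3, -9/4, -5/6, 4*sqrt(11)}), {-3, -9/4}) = {-3, -9/4, -5/6, 4*sqrt(11)}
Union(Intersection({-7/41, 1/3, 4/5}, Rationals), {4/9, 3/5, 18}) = {-7/41, 1/3, 4/9, 3/5, 4/5, 18}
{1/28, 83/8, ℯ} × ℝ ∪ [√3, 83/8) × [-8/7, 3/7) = ({1/28, 83/8, ℯ} × ℝ) ∪ ([√3, 83/8) × [-8/7, 3/7))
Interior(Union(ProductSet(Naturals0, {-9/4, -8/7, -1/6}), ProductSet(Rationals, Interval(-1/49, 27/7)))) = EmptySet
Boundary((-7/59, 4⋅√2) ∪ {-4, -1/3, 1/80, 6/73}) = {-4, -1/3, -7/59, 4⋅√2}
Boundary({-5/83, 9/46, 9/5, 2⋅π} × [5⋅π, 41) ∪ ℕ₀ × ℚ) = (ℕ₀ × ℝ) ∪ ({-5/83, 9/46, 9/5, 2⋅π} × [5⋅π, 41])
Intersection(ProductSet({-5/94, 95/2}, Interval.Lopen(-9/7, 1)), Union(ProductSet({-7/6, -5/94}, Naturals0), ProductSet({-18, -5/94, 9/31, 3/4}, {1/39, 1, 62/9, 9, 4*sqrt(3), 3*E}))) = ProductSet({-5/94}, Union({1/39}, Range(0, 2, 1)))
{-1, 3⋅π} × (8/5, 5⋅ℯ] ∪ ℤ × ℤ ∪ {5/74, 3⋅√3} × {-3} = (ℤ × ℤ) ∪ ({5/74, 3⋅√3} × {-3}) ∪ ({-1, 3⋅π} × (8/5, 5⋅ℯ])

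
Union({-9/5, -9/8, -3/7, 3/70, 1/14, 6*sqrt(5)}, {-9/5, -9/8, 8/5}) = {-9/5, -9/8, -3/7, 3/70, 1/14, 8/5, 6*sqrt(5)}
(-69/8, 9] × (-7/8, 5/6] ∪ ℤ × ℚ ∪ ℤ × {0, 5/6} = (ℤ × ℚ) ∪ ((-69/8, 9] × (-7/8, 5/6])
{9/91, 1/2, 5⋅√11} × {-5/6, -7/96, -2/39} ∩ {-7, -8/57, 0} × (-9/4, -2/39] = ∅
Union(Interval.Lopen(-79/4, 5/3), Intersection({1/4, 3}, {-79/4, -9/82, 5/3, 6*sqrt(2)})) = Interval.Lopen(-79/4, 5/3)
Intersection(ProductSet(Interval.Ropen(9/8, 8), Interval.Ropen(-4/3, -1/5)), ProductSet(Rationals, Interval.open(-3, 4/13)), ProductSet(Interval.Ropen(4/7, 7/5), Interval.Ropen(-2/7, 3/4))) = ProductSet(Intersection(Interval.Ropen(9/8, 7/5), Rationals), Interval.Ropen(-2/7, -1/5))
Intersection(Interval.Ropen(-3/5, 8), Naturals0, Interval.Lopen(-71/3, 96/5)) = Range(0, 8, 1)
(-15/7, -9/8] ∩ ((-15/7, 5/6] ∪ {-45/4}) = (-15/7, -9/8]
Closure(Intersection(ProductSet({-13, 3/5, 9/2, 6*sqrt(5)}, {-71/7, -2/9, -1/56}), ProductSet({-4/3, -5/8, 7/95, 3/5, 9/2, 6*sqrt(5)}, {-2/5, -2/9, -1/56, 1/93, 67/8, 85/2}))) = ProductSet({3/5, 9/2, 6*sqrt(5)}, {-2/9, -1/56})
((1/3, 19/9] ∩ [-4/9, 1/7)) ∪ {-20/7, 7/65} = {-20/7, 7/65}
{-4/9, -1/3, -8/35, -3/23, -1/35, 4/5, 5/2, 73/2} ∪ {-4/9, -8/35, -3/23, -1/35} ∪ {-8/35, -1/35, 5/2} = {-4/9, -1/3, -8/35, -3/23, -1/35, 4/5, 5/2, 73/2}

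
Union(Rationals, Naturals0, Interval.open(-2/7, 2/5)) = Union(Interval(-2/7, 2/5), Rationals)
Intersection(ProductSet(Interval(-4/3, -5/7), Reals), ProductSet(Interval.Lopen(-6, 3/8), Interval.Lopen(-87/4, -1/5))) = ProductSet(Interval(-4/3, -5/7), Interval.Lopen(-87/4, -1/5))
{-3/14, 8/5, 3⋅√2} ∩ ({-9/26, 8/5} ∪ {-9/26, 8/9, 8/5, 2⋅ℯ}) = {8/5}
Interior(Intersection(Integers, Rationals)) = EmptySet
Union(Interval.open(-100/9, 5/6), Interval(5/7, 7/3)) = Interval.Lopen(-100/9, 7/3)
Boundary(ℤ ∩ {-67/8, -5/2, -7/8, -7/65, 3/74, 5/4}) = ∅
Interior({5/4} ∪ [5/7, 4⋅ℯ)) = (5/7, 4⋅ℯ)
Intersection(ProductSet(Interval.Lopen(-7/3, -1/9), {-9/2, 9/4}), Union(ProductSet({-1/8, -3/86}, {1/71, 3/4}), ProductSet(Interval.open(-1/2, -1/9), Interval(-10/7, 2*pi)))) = ProductSet(Interval.open(-1/2, -1/9), {9/4})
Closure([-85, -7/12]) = [-85, -7/12]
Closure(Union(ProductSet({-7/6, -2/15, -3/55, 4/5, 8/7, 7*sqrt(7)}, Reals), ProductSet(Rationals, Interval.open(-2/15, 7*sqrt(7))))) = Union(ProductSet({-7/6, -2/15, -3/55, 4/5, 8/7, 7*sqrt(7)}, Reals), ProductSet(Reals, Interval(-2/15, 7*sqrt(7))))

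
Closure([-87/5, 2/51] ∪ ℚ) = ℚ ∪ (-∞, ∞)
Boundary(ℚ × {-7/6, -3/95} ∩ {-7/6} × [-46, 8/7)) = {-7/6} × {-7/6, -3/95}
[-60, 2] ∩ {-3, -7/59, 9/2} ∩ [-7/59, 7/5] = {-7/59}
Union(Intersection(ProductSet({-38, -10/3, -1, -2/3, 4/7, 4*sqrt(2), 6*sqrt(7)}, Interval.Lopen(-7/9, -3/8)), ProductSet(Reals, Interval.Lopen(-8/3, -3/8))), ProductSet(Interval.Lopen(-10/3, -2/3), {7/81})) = Union(ProductSet({-38, -10/3, -1, -2/3, 4/7, 4*sqrt(2), 6*sqrt(7)}, Interval.Lopen(-7/9, -3/8)), ProductSet(Interval.Lopen(-10/3, -2/3), {7/81}))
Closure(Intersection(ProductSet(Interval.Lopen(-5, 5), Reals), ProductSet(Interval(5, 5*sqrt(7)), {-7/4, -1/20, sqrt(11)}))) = ProductSet({5}, {-7/4, -1/20, sqrt(11)})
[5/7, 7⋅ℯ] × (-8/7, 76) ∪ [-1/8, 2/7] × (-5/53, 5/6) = ([-1/8, 2/7] × (-5/53, 5/6)) ∪ ([5/7, 7⋅ℯ] × (-8/7, 76))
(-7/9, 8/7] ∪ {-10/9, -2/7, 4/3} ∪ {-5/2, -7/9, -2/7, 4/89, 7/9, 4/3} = {-5/2, -10/9, 4/3} ∪ [-7/9, 8/7]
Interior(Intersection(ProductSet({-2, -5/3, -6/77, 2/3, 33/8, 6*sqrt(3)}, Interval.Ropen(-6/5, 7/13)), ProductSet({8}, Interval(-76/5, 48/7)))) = EmptySet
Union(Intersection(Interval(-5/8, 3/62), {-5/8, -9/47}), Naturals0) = Union({-5/8, -9/47}, Naturals0)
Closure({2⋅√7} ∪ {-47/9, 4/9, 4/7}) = {-47/9, 4/9, 4/7, 2⋅√7}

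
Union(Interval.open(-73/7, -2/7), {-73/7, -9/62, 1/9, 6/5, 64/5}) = Union({-9/62, 1/9, 6/5, 64/5}, Interval.Ropen(-73/7, -2/7))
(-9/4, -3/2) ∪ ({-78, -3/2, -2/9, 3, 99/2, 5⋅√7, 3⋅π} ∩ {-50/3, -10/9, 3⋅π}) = (-9/4, -3/2) ∪ {3⋅π}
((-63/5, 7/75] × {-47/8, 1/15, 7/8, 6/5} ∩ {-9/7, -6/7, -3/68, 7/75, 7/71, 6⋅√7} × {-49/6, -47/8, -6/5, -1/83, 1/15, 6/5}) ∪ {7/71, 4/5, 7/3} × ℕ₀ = ({7/71, 4/5, 7/3} × ℕ₀) ∪ ({-9/7, -6/7, -3/68, 7/75} × {-47/8, 1/15, 6/5})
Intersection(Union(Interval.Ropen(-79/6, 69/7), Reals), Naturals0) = Naturals0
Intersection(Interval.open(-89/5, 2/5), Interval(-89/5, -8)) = Interval.Lopen(-89/5, -8)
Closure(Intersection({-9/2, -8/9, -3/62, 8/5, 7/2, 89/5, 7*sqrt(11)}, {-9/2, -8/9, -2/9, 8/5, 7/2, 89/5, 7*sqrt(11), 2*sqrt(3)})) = {-9/2, -8/9, 8/5, 7/2, 89/5, 7*sqrt(11)}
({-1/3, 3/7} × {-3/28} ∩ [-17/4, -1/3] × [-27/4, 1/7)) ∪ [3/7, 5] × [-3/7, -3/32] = ({-1/3} × {-3/28}) ∪ ([3/7, 5] × [-3/7, -3/32])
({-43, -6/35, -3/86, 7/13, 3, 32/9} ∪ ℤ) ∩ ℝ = ℤ ∪ {-6/35, -3/86, 7/13, 32/9}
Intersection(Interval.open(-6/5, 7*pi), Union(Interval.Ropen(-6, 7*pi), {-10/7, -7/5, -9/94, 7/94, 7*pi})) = Interval.open(-6/5, 7*pi)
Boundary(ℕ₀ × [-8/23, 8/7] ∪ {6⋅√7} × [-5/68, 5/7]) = (ℕ₀ × [-8/23, 8/7]) ∪ ({6⋅√7} × [-5/68, 5/7])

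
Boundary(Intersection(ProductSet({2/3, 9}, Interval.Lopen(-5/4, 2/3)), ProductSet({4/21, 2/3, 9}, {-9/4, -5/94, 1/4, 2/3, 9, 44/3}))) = ProductSet({2/3, 9}, {-5/94, 1/4, 2/3})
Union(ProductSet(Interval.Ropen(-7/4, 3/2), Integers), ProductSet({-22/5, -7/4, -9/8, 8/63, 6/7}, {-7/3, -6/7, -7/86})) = Union(ProductSet({-22/5, -7/4, -9/8, 8/63, 6/7}, {-7/3, -6/7, -7/86}), ProductSet(Interval.Ropen(-7/4, 3/2), Integers))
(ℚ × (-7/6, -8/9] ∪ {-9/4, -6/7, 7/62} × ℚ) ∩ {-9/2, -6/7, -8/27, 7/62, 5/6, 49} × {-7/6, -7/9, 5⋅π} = {-6/7, 7/62} × {-7/6, -7/9}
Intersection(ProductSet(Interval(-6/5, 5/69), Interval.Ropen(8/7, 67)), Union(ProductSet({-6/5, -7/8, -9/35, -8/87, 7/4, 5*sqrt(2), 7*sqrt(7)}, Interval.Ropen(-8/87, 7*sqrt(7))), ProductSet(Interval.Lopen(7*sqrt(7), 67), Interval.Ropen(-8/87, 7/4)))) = ProductSet({-6/5, -7/8, -9/35, -8/87}, Interval.Ropen(8/7, 7*sqrt(7)))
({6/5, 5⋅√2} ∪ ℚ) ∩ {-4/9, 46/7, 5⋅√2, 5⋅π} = {-4/9, 46/7, 5⋅√2}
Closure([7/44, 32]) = [7/44, 32]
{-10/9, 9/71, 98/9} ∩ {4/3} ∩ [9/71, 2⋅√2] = ∅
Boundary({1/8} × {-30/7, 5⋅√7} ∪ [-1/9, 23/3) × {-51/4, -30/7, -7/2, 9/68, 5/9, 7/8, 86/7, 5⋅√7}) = [-1/9, 23/3] × {-51/4, -30/7, -7/2, 9/68, 5/9, 7/8, 86/7, 5⋅√7}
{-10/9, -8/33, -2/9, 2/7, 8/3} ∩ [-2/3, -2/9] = {-8/33, -2/9}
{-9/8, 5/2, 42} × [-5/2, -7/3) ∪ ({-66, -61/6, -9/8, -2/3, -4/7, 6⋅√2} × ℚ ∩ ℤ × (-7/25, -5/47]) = ({-66} × (ℚ ∩ (-7/25, -5/47])) ∪ ({-9/8, 5/2, 42} × [-5/2, -7/3))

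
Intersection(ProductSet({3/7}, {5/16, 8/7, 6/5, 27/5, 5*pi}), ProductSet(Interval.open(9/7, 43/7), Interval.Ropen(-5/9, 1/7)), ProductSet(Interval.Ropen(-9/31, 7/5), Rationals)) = EmptySet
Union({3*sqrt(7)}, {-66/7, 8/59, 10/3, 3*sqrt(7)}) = {-66/7, 8/59, 10/3, 3*sqrt(7)}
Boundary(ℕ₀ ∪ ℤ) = ℤ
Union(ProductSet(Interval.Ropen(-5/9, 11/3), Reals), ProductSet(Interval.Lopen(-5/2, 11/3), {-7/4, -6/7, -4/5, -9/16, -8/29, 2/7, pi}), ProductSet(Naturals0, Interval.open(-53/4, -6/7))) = Union(ProductSet(Interval.Lopen(-5/2, 11/3), {-7/4, -6/7, -4/5, -9/16, -8/29, 2/7, pi}), ProductSet(Interval.Ropen(-5/9, 11/3), Reals), ProductSet(Naturals0, Interval.open(-53/4, -6/7)))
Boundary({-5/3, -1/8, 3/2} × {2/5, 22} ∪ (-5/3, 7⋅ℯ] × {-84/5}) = ({-5/3, -1/8, 3/2} × {2/5, 22}) ∪ ([-5/3, 7⋅ℯ] × {-84/5})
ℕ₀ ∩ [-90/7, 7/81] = {0}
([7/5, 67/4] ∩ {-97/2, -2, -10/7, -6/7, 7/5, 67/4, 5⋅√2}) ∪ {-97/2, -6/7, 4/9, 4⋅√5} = {-97/2, -6/7, 4/9, 7/5, 67/4, 5⋅√2, 4⋅√5}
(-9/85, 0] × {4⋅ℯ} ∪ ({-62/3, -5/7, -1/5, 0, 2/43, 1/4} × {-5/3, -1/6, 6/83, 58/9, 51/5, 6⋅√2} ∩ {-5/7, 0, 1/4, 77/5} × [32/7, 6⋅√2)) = ({-5/7, 0, 1/4} × {58/9}) ∪ ((-9/85, 0] × {4⋅ℯ})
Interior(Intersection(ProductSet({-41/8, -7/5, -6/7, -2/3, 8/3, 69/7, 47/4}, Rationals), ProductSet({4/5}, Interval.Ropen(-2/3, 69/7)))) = EmptySet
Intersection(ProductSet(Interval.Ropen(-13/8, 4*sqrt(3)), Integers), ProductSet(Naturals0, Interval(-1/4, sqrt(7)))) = ProductSet(Range(0, 7, 1), Range(0, 3, 1))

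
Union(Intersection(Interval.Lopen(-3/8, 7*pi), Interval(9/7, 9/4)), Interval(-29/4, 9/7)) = Interval(-29/4, 9/4)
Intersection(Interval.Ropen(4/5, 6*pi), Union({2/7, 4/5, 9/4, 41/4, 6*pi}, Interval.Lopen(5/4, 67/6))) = Union({4/5}, Interval.Lopen(5/4, 67/6))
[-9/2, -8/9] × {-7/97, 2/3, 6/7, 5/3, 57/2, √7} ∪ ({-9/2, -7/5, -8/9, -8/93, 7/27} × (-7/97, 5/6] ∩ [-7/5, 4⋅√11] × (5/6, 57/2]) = [-9/2, -8/9] × {-7/97, 2/3, 6/7, 5/3, 57/2, √7}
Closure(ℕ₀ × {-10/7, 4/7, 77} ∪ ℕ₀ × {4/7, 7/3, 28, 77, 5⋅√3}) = ℕ₀ × {-10/7, 4/7, 7/3, 28, 77, 5⋅√3}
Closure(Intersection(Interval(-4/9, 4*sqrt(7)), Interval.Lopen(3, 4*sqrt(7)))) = Interval(3, 4*sqrt(7))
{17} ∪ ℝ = ℝ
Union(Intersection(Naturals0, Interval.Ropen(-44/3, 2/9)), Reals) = Union(Range(0, 1, 1), Reals)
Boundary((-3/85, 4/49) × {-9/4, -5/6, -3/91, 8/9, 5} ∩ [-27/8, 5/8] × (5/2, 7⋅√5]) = [-3/85, 4/49] × {5}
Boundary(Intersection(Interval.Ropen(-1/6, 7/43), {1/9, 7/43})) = {1/9}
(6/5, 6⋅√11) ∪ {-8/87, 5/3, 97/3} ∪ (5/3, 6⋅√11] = {-8/87, 97/3} ∪ (6/5, 6⋅√11]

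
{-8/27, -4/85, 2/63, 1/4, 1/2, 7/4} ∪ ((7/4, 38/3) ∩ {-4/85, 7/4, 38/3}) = {-8/27, -4/85, 2/63, 1/4, 1/2, 7/4}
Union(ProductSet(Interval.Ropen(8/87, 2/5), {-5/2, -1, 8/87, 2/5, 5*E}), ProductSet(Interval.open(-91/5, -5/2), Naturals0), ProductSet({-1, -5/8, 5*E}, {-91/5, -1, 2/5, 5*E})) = Union(ProductSet({-1, -5/8, 5*E}, {-91/5, -1, 2/5, 5*E}), ProductSet(Interval.open(-91/5, -5/2), Naturals0), ProductSet(Interval.Ropen(8/87, 2/5), {-5/2, -1, 8/87, 2/5, 5*E}))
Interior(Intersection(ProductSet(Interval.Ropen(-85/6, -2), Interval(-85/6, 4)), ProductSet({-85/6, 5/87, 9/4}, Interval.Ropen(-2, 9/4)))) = EmptySet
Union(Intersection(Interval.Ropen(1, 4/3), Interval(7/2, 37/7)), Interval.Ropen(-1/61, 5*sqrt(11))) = Interval.Ropen(-1/61, 5*sqrt(11))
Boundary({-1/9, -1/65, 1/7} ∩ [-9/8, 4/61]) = {-1/9, -1/65}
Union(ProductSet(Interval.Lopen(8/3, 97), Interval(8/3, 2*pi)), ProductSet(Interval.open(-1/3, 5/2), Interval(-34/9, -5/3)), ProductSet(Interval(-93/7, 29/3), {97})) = Union(ProductSet(Interval(-93/7, 29/3), {97}), ProductSet(Interval.open(-1/3, 5/2), Interval(-34/9, -5/3)), ProductSet(Interval.Lopen(8/3, 97), Interval(8/3, 2*pi)))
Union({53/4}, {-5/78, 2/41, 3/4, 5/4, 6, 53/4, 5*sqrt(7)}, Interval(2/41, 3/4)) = Union({-5/78, 5/4, 6, 53/4, 5*sqrt(7)}, Interval(2/41, 3/4))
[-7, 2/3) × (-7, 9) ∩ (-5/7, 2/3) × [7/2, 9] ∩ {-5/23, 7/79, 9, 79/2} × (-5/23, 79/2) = {-5/23, 7/79} × [7/2, 9)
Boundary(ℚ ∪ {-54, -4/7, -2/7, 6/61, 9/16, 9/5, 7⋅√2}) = ℝ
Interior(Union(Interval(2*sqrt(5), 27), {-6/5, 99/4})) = Interval.open(2*sqrt(5), 27)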